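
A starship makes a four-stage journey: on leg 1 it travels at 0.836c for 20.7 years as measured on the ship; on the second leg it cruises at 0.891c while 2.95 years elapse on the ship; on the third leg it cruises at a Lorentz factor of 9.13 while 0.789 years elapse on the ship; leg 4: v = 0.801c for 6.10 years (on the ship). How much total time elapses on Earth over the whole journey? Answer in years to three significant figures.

Leg 1: γ = 1/√(1 − 0.836²) = 1/√0.3011 = 1.822; Δt_1 = 1.822 × 20.7 = 37.72 years.
Leg 2: γ = 1/√(1 − 0.891²) = 1/√0.2061 = 2.203; Δt_2 = 2.203 × 2.95 = 6.498 years.
Leg 3: γ = 9.13; Δt_3 = 9.130 × 0.789 = 7.204 years.
Leg 4: γ = 1/√(1 − 0.801²) = 1/√0.3584 = 1.670; Δt_4 = 1.670 × 6.10 = 10.19 years.
Total: 37.72 + 6.498 + 7.204 + 10.19 years.

Δt = 61.6 years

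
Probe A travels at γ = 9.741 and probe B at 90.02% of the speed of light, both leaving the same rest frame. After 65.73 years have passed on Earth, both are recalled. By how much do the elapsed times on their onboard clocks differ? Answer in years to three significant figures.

|τ_A − τ_B| = 21.9 years

A: γ = 9.741; τ_A = 65.73/9.741 = 6.748 years.
B: β = 0.9002; γ = 1/√(1 − 0.9002²) = 1/√0.1896 = 2.296; τ_B = 65.73/2.296 = 28.62 years.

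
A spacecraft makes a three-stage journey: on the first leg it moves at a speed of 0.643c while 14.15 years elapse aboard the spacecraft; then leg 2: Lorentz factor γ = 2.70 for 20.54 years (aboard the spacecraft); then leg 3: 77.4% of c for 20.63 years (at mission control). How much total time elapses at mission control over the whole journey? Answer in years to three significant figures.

Leg 1: γ = 1/√(1 − 0.643²) = 1/√0.5866 = 1.306; Δt_1 = 1.306 × 14.15 = 18.48 years.
Leg 2: γ = 2.70; Δt_2 = 2.700 × 20.54 = 55.46 years.
Leg 3: 20.63 years is already measured at mission control.
Total: 18.48 + 55.46 + 20.63 years.

Δt = 94.6 years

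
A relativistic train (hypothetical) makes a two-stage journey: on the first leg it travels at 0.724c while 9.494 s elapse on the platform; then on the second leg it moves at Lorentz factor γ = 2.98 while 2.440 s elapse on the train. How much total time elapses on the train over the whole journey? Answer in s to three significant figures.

Leg 1: γ = 1/√(1 − 0.724²) = 1/√0.4758 = 1.450; τ_1 = 9.494/1.450 = 6.549 s.
Leg 2: 2.440 s is already measured on the train.
Total: 6.549 + 2.440 s.

τ = 8.99 s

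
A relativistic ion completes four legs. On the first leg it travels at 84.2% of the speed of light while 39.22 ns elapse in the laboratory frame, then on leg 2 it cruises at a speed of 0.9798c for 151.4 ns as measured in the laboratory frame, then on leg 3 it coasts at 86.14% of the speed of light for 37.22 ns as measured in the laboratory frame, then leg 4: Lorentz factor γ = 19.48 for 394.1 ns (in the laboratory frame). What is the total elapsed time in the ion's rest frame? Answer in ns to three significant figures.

Leg 1: β = 0.842; γ = 1/√(1 − 0.842²) = 1/√0.2910 = 1.854; τ_1 = 39.22/1.854 = 21.16 ns.
Leg 2: γ = 1/√(1 − 0.9798²) = 1/√0.03999 = 5.001; τ_2 = 151.4/5.001 = 30.28 ns.
Leg 3: β = 0.8614; γ = 1/√(1 − 0.8614²) = 1/√0.2580 = 1.969; τ_3 = 37.22/1.969 = 18.91 ns.
Leg 4: γ = 19.48; τ_4 = 394.1/19.48 = 20.23 ns.
Total: 21.16 + 30.28 + 18.91 + 20.23 ns.

τ = 90.6 ns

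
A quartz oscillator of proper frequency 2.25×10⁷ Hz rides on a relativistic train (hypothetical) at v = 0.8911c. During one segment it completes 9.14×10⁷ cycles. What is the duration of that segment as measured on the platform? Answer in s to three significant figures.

γ = 1/√(1 − 0.8911²) = 1/√0.2059 = 2.204
Proper time for N cycles: τ = N/f = 9.14×10⁷/(2.25×10⁷) = 4.062×10⁰ s = 4.062 s.
Lab-frame duration Δt = γτ = 2.204 × 4.062 = 8.951 s.

Δt = 8.95 s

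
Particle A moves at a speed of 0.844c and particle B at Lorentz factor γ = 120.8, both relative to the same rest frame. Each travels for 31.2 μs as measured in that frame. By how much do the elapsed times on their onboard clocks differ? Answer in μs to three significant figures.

A: γ = 1/√(1 − 0.844²) = 1/√0.2877 = 1.864; τ_A = 31.2/1.864 = 16.73 μs.
B: γ = 120.8; τ_B = 31.2/120.8 = 0.2583 μs.

|τ_A − τ_B| = 16.5 μs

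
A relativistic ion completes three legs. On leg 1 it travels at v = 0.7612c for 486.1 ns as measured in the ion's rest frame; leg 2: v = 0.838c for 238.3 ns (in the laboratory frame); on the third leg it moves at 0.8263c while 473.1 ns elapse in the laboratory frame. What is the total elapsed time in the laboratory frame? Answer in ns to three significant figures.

Leg 1: γ = 1/√(1 − 0.7612²) = 1/√0.4206 = 1.542; Δt_1 = 1.542 × 486.1 = 749.6 ns.
Leg 2: 238.3 ns is already measured in the laboratory frame.
Leg 3: 473.1 ns is already measured in the laboratory frame.
Total: 749.6 + 238.3 + 473.1 ns.

Δt = 1460 ns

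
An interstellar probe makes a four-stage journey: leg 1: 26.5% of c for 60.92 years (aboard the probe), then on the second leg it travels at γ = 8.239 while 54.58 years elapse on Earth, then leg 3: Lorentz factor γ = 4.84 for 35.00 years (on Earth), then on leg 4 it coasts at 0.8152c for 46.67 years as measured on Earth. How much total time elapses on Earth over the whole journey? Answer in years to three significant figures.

Leg 1: β = 0.265; γ = 1/√(1 − 0.265²) = 1/√0.9298 = 1.037; Δt_1 = 1.037 × 60.92 = 63.18 years.
Leg 2: 54.58 years is already measured on Earth.
Leg 3: 35.00 years is already measured on Earth.
Leg 4: 46.67 years is already measured on Earth.
Total: 63.18 + 54.58 + 35.00 + 46.67 years.

Δt = 199 years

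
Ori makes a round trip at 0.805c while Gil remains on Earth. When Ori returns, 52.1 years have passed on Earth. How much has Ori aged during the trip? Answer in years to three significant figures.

γ = 1/√(1 − 0.805²) = 1/√0.3520 = 1.686
Ori's clock measures proper time along the trip: τ = Δt/γ = 52.1/1.686 years.

τ = 30.9 years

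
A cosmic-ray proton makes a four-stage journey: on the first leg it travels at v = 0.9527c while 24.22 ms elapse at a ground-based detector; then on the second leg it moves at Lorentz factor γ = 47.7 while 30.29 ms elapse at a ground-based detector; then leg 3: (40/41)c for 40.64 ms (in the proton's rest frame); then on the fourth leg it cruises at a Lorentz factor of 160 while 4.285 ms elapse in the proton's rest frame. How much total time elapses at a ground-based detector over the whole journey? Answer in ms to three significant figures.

Leg 1: 24.22 ms is already measured at a ground-based detector.
Leg 2: 30.29 ms is already measured at a ground-based detector.
Leg 3: γ = 1/√(1 − (40/41)²) = 41/9 ≈ 4.556; Δt_3 = 4.556 × 40.64 = 185.1 ms.
Leg 4: γ = 160; Δt_4 = 160.0 × 4.285 = 685.6 ms.
Total: 24.22 + 30.29 + 185.1 + 685.6 ms.

Δt = 925 ms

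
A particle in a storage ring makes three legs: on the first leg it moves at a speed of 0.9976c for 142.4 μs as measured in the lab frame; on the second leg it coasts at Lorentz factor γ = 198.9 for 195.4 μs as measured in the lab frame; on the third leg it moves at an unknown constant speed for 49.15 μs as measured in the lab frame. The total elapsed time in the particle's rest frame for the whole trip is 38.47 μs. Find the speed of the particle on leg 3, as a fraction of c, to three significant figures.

Leg 1: γ = 1/√(1 − 0.9976²) = 1/√0.004794 = 14.44; τ_1 = 142.4/14.44 = 9.860 μs.
Leg 2: γ = 198.9; τ_2 = 195.4/198.9 = 0.9824 μs.
Leg 3: speed unknown; τ_3 = 49.15/γ_3.
Total proper time: 9.860 + 0.9824 + τ_3 = 38.47, so τ_3 = 38.47 − 10.84 = 27.63 μs.
γ_3 = 49.15/27.63 = 1.779; β = √(1 − 1/γ²) = √0.6840.

β = 0.827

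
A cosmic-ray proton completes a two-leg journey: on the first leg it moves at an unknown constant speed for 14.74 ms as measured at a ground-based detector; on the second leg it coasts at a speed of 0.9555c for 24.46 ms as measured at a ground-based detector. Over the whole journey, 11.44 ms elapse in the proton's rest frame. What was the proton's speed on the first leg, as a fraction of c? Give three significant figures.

β = 0.958

Leg 1: speed unknown; τ_1 = 14.74/γ_1.
Leg 2: γ = 1/√(1 − 0.9555²) = 1/√0.08702 = 3.390; τ_2 = 24.46/3.390 = 7.215 ms.
Total proper time: τ_1 + 7.215 = 11.44, so τ_1 = 11.44 − 7.215 = 4.225 ms.
γ_1 = 14.74/4.225 = 3.489; β = √(1 − 1/γ²) = √0.9179.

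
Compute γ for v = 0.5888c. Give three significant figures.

γ = 1.24

γ = 1/√(1 − 0.5888²) = 1/√0.6533 = 1.237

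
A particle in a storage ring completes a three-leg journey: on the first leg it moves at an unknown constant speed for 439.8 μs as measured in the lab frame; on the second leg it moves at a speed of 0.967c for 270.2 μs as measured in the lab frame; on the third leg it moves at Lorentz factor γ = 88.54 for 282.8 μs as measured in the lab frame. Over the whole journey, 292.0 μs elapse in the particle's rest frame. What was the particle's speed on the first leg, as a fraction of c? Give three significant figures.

Leg 1: speed unknown; τ_1 = 439.8/γ_1.
Leg 2: γ = 1/√(1 − 0.967²) = 1/√0.06491 = 3.925; τ_2 = 270.2/3.925 = 68.84 μs.
Leg 3: γ = 88.54; τ_3 = 282.8/88.54 = 3.194 μs.
Total proper time: τ_1 + 68.84 + 3.194 = 292.0, so τ_1 = 292.0 − 72.03 = 220.0 μs.
γ_1 = 439.8/220.0 = 1.999; β = √(1 − 1/γ²) = √0.7499.

β = 0.866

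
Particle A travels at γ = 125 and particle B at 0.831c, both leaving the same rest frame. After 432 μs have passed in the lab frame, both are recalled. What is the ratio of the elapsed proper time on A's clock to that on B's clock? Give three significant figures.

A: γ = 125. B: γ = 1/√(1 − 0.831²) = 1/√0.3094 = 1.798.
τ_A/τ_B = γ_B/γ_A = 1.798/125.0 = 0.01438, so τ_A/τ_B = 0.01438.

τ_A/τ_B = 0.0144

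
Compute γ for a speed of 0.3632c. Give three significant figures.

γ = 1.07

γ = 1/√(1 − 0.3632²) = 1/√0.8681 = 1.073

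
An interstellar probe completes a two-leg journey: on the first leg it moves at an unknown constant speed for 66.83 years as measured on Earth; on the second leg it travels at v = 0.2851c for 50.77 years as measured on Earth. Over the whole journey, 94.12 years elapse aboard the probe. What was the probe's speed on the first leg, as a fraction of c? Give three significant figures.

β = 0.733

Leg 1: speed unknown; τ_1 = 66.83/γ_1.
Leg 2: γ = 1/√(1 − 0.2851²) = 1/√0.9187 = 1.043; τ_2 = 50.77/1.043 = 48.66 years.
Total proper time: τ_1 + 48.66 = 94.12, so τ_1 = 94.12 − 48.66 = 45.46 years.
γ_1 = 66.83/45.46 = 1.470; β = √(1 − 1/γ²) = √0.5373.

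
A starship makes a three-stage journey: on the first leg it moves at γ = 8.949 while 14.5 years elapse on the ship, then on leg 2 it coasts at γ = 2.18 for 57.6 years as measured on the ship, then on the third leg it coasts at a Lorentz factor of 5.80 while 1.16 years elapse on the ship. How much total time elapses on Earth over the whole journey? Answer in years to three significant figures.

Leg 1: γ = 8.949; Δt_1 = 8.949 × 14.5 = 129.8 years.
Leg 2: γ = 2.18; Δt_2 = 2.180 × 57.6 = 125.6 years.
Leg 3: γ = 5.80; Δt_3 = 5.800 × 1.16 = 6.728 years.
Total: 129.8 + 125.6 + 6.728 years.

Δt = 262 years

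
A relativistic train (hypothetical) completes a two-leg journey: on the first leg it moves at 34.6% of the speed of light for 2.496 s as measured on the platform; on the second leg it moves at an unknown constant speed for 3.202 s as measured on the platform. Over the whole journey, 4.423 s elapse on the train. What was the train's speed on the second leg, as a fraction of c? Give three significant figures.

Leg 1: β = 0.346; γ = 1/√(1 − 0.346²) = 1/√0.8803 = 1.066; τ_1 = 2.496/1.066 = 2.342 s.
Leg 2: speed unknown; τ_2 = 3.202/γ_2.
Total proper time: 2.342 + τ_2 = 4.423, so τ_2 = 4.423 − 2.342 = 2.081 s.
γ_2 = 3.202/2.081 = 1.539; β = √(1 − 1/γ²) = √0.5776.

β = 0.760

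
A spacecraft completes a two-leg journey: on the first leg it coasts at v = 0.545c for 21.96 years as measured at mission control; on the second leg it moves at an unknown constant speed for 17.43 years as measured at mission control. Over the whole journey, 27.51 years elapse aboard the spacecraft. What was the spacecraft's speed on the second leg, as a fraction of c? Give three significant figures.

Leg 1: γ = 1/√(1 − 0.545²) = 1/√0.7030 = 1.193; τ_1 = 21.96/1.193 = 18.41 years.
Leg 2: speed unknown; τ_2 = 17.43/γ_2.
Total proper time: 18.41 + τ_2 = 27.51, so τ_2 = 27.51 − 18.41 = 9.098 years.
γ_2 = 17.43/9.098 = 1.916; β = √(1 − 1/γ²) = √0.7275.

β = 0.853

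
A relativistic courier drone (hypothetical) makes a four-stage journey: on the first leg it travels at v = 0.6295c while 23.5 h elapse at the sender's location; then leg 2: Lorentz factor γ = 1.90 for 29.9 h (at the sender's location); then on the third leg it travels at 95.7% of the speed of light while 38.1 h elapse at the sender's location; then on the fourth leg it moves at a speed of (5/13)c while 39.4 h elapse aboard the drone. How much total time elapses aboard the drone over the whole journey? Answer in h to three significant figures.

Leg 1: γ = 1/√(1 − 0.6295²) = 1/√0.6037 = 1.287; τ_1 = 23.5/1.287 = 18.26 h.
Leg 2: γ = 1.90; τ_2 = 29.9/1.900 = 15.74 h.
Leg 3: β = 0.957; γ = 1/√(1 − 0.957²) = 1/√0.08415 = 3.447; τ_3 = 38.1/3.447 = 11.05 h.
Leg 4: 39.4 h is already measured aboard the drone.
Total: 18.26 + 15.74 + 11.05 + 39.40 h.

τ = 84.4 h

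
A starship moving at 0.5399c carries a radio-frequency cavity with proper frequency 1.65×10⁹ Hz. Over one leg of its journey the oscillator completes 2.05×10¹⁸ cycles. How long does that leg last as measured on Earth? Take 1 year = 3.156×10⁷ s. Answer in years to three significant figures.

Δt = 46.8 years

γ = 1/√(1 − 0.5399²) = 1/√0.7085 = 1.188
Proper time for N cycles: τ = N/f = 2.05×10¹⁸/(1.65×10⁹) = 1.242×10⁹ s = 39.37 years.
Lab-frame duration Δt = γτ = 1.188 × 39.37 = 46.77 years.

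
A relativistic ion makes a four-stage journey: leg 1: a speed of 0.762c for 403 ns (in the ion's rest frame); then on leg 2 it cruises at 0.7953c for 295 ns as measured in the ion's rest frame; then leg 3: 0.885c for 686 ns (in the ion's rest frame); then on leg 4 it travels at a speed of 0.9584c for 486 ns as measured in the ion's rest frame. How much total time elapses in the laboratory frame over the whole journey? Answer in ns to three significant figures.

Leg 1: γ = 1/√(1 − 0.762²) = 1/√0.4194 = 1.544; Δt_1 = 1.544 × 403 = 622.3 ns.
Leg 2: γ = 1/√(1 − 0.7953²) = 1/√0.3675 = 1.650; Δt_2 = 1.650 × 295 = 486.6 ns.
Leg 3: γ = 1/√(1 − 0.885²) = 1/√0.2168 = 2.148; Δt_3 = 2.148 × 686 = 1473 ns.
Leg 4: γ = 1/√(1 − 0.9584²) = 1/√0.08147 = 3.504; Δt_4 = 3.504 × 486 = 1703 ns.
Total: 622.3 + 486.6 + 1473 + 1703 ns.

Δt = 4290 ns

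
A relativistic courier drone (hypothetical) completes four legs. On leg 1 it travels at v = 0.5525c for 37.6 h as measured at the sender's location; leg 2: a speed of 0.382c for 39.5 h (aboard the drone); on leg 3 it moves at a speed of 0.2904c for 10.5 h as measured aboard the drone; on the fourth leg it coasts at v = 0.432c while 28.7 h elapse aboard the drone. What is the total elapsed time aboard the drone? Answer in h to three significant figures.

τ = 110 h

Leg 1: γ = 1/√(1 − 0.5525²) = 1/√0.6947 = 1.200; τ_1 = 37.6/1.200 = 31.34 h.
Leg 2: 39.5 h is already measured aboard the drone.
Leg 3: 10.5 h is already measured aboard the drone.
Leg 4: 28.7 h is already measured aboard the drone.
Total: 31.34 + 39.50 + 10.50 + 28.70 h.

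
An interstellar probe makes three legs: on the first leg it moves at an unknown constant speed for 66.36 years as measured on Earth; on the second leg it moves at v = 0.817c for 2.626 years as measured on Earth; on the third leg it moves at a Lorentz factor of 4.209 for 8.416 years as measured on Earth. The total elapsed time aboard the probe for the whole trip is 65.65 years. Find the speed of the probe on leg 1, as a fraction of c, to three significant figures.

Leg 1: speed unknown; τ_1 = 66.36/γ_1.
Leg 2: γ = 1/√(1 − 0.817²) = 1/√0.3325 = 1.734; τ_2 = 2.626/1.734 = 1.514 years.
Leg 3: γ = 4.209; τ_3 = 8.416/4.209 = 2.000 years.
Total proper time: τ_1 + 1.514 + 2.000 = 65.65, so τ_1 = 65.65 − 3.514 = 62.14 years.
γ_1 = 66.36/62.14 = 1.068; β = √(1 − 1/γ²) = √0.1232.

β = 0.351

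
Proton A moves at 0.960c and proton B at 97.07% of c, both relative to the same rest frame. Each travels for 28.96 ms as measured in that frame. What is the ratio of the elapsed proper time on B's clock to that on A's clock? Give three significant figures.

τ_B/τ_A = 0.858

A: γ = 1/√(1 − 0.960²) = 25/7 ≈ 3.571. B: β = 0.9707; γ = 1/√(1 − 0.9707²) = 1/√0.05774 = 4.162.
τ_A/τ_B = γ_B/γ_A = 4.162/3.571 = 1.165, so τ_B/τ_A = 0.8582.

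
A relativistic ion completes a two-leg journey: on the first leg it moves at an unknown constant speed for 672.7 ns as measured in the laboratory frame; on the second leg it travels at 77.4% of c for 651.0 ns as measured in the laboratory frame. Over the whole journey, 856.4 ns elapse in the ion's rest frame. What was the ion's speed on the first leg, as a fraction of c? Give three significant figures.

β = 0.751

Leg 1: speed unknown; τ_1 = 672.7/γ_1.
Leg 2: β = 0.774; γ = 1/√(1 − 0.774²) = 1/√0.4009 = 1.579; τ_2 = 651.0/1.579 = 412.2 ns.
Total proper time: τ_1 + 412.2 = 856.4, so τ_1 = 856.4 − 412.2 = 444.2 ns.
γ_1 = 672.7/444.2 = 1.514; β = √(1 − 1/γ²) = √0.5640.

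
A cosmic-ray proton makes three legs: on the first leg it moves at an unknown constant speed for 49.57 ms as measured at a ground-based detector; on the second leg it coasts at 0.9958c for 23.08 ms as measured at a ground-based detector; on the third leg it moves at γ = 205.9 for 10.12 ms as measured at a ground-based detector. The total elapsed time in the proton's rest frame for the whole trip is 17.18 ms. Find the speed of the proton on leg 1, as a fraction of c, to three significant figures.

Leg 1: speed unknown; τ_1 = 49.57/γ_1.
Leg 2: γ = 1/√(1 − 0.9958²) = 1/√0.008382 = 10.92; τ_2 = 23.08/10.92 = 2.113 ms.
Leg 3: γ = 205.9; τ_3 = 10.12/205.9 = 0.04915 ms.
Total proper time: τ_1 + 2.113 + 0.04915 = 17.18, so τ_1 = 17.18 − 2.162 = 15.02 ms.
γ_1 = 49.57/15.02 = 3.301; β = √(1 − 1/γ²) = √0.9082.

β = 0.953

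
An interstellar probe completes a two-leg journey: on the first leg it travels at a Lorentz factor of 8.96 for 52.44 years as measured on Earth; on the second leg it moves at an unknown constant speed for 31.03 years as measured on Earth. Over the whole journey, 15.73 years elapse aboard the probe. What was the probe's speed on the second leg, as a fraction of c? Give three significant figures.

Leg 1: γ = 8.96; τ_1 = 52.44/8.960 = 5.853 years.
Leg 2: speed unknown; τ_2 = 31.03/γ_2.
Total proper time: 5.853 + τ_2 = 15.73, so τ_2 = 15.73 − 5.853 = 9.877 years.
γ_2 = 31.03/9.877 = 3.142; β = √(1 − 1/γ²) = √0.8987.

β = 0.948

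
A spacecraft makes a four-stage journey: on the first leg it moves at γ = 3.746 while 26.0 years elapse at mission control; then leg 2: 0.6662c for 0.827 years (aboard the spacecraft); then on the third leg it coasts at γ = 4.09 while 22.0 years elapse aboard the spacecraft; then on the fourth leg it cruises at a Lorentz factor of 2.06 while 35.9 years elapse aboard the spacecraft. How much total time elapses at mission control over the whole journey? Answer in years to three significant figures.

Δt = 191 years

Leg 1: 26.0 years is already measured at mission control.
Leg 2: γ = 1/√(1 − 0.6662²) = 1/√0.5562 = 1.341; Δt_2 = 1.341 × 0.827 = 1.109 years.
Leg 3: γ = 4.09; Δt_3 = 4.090 × 22.0 = 89.98 years.
Leg 4: γ = 2.06; Δt_4 = 2.060 × 35.9 = 73.95 years.
Total: 26.00 + 1.109 + 89.98 + 73.95 years.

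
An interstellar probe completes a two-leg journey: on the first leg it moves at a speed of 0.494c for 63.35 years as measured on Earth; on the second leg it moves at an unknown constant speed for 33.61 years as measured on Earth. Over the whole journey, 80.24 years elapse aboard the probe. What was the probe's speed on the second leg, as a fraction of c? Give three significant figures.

Leg 1: γ = 1/√(1 − 0.494²) = 1/√0.7560 = 1.150; τ_1 = 63.35/1.150 = 55.08 years.
Leg 2: speed unknown; τ_2 = 33.61/γ_2.
Total proper time: 55.08 + τ_2 = 80.24, so τ_2 = 80.24 − 55.08 = 25.16 years.
γ_2 = 33.61/25.16 = 1.336; β = √(1 − 1/γ²) = √0.4396.

β = 0.663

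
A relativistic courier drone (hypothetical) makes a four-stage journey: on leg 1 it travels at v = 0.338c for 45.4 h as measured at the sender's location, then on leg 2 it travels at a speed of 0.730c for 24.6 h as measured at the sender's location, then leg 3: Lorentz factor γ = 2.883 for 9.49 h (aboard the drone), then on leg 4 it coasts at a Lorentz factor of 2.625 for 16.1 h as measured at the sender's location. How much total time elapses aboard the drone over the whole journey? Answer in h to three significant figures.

τ = 75.2 h

Leg 1: γ = 1/√(1 − 0.338²) = 1/√0.8858 = 1.063; τ_1 = 45.4/1.063 = 42.73 h.
Leg 2: γ = 1/√(1 − 0.730²) = 1/√0.4671 = 1.463; τ_2 = 24.6/1.463 = 16.81 h.
Leg 3: 9.49 h is already measured aboard the drone.
Leg 4: γ = 2.625; τ_4 = 16.1/2.625 = 6.133 h.
Total: 42.73 + 16.81 + 9.490 + 6.133 h.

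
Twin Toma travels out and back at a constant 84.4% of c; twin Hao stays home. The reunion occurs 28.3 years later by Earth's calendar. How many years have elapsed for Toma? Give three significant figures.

β = 0.844; γ = 1/√(1 − 0.844²) = 1/√0.2877 = 1.864
Toma's clock measures proper time along the trip: τ = Δt/γ = 28.3/1.864 years.

τ = 15.2 years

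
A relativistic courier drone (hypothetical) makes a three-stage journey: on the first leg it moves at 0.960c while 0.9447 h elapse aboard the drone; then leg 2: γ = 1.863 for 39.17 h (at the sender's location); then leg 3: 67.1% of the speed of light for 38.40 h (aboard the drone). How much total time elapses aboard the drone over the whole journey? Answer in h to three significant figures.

τ = 60.4 h

Leg 1: 0.9447 h is already measured aboard the drone.
Leg 2: γ = 1.863; τ_2 = 39.17/1.863 = 21.03 h.
Leg 3: 38.40 h is already measured aboard the drone.
Total: 0.9447 + 21.03 + 38.40 h.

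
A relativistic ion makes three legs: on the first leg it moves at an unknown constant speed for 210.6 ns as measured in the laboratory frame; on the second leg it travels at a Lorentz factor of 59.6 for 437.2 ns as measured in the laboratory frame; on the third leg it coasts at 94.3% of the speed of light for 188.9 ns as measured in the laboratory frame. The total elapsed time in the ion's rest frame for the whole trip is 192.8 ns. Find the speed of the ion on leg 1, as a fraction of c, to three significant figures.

Leg 1: speed unknown; τ_1 = 210.6/γ_1.
Leg 2: γ = 59.6; τ_2 = 437.2/59.60 = 7.336 ns.
Leg 3: β = 0.943; γ = 1/√(1 − 0.943²) = 1/√0.1108 = 3.005; τ_3 = 188.9/3.005 = 62.86 ns.
Total proper time: τ_1 + 7.336 + 62.86 = 192.8, so τ_1 = 192.8 − 70.20 = 122.6 ns.
γ_1 = 210.6/122.6 = 1.718; β = √(1 − 1/γ²) = √0.6611.

β = 0.813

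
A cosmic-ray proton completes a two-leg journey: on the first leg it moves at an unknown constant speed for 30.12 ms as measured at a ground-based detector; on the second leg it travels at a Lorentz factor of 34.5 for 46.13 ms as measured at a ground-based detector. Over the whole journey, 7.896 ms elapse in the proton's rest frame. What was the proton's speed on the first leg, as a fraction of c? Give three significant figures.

Leg 1: speed unknown; τ_1 = 30.12/γ_1.
Leg 2: γ = 34.5; τ_2 = 46.13/34.50 = 1.337 ms.
Total proper time: τ_1 + 1.337 = 7.896, so τ_1 = 7.896 − 1.337 = 6.559 ms.
γ_1 = 30.12/6.559 = 4.592; β = √(1 − 1/γ²) = √0.9526.

β = 0.976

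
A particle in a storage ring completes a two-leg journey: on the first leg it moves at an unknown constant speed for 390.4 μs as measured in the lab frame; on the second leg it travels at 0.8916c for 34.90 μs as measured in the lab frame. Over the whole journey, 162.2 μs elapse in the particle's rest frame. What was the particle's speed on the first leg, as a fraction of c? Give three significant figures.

Leg 1: speed unknown; τ_1 = 390.4/γ_1.
Leg 2: γ = 1/√(1 − 0.8916²) = 1/√0.2050 = 2.208; τ_2 = 34.90/2.208 = 15.80 μs.
Total proper time: τ_1 + 15.80 = 162.2, so τ_1 = 162.2 − 15.80 = 146.4 μs.
γ_1 = 390.4/146.4 = 2.667; β = √(1 − 1/γ²) = √0.8594.

β = 0.927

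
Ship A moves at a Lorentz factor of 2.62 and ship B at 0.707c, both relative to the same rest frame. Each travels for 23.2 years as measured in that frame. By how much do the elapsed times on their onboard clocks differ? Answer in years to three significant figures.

A: γ = 2.62; τ_A = 23.2/2.620 = 8.855 years.
B: γ = 1/√(1 − 0.707²) = 1/√0.5002 = 1.414; τ_B = 23.2/1.414 = 16.41 years.

|τ_A − τ_B| = 7.55 years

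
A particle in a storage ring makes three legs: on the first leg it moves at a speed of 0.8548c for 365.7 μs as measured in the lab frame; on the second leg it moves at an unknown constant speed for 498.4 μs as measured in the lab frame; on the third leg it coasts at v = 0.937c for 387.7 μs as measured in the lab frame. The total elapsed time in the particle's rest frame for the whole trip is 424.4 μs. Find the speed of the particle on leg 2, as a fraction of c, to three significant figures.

β = 0.980

Leg 1: γ = 1/√(1 − 0.8548²) = 1/√0.2693 = 1.927; τ_1 = 365.7/1.927 = 189.8 μs.
Leg 2: speed unknown; τ_2 = 498.4/γ_2.
Leg 3: γ = 1/√(1 − 0.937²) = 1/√0.1220 = 2.863; τ_3 = 387.7/2.863 = 135.4 μs.
Total proper time: 189.8 + τ_2 + 135.4 = 424.4, so τ_2 = 424.4 − 325.2 = 99.18 μs.
γ_2 = 498.4/99.18 = 5.025; β = √(1 − 1/γ²) = √0.9604.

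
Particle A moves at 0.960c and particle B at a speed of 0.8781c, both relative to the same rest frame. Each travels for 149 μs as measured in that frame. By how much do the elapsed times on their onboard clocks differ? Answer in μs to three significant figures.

A: γ = 1/√(1 − 0.960²) = 25/7 ≈ 3.571; τ_A = 149/3.571 = 41.72 μs.
B: γ = 1/√(1 − 0.8781²) = 1/√0.2289 = 2.090; τ_B = 149/2.090 = 71.29 μs.

|τ_A − τ_B| = 29.6 μs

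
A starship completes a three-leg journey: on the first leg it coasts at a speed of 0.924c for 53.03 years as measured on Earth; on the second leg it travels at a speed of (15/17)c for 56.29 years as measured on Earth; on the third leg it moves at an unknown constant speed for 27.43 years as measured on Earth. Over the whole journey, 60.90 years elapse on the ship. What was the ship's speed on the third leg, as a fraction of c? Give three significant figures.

Leg 1: γ = 1/√(1 − 0.924²) = 1/√0.1462 = 2.615; τ_1 = 53.03/2.615 = 20.28 years.
Leg 2: γ = 1/√(1 − (15/17)²) = 17/8 = 2.125; τ_2 = 56.29/2.125 = 26.49 years.
Leg 3: speed unknown; τ_3 = 27.43/γ_3.
Total proper time: 20.28 + 26.49 + τ_3 = 60.90, so τ_3 = 60.90 − 46.77 = 14.13 years.
γ_3 = 27.43/14.13 = 1.941; β = √(1 − 1/γ²) = √0.7346.

β = 0.857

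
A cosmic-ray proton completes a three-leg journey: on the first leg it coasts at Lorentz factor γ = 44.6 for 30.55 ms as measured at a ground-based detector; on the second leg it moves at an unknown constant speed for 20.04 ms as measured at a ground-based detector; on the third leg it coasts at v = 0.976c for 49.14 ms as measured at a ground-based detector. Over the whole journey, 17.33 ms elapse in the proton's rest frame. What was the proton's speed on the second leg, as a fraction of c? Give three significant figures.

Leg 1: γ = 44.6; τ_1 = 30.55/44.60 = 0.6850 ms.
Leg 2: speed unknown; τ_2 = 20.04/γ_2.
Leg 3: γ = 1/√(1 − 0.976²) = 1/√0.04742 = 4.592; τ_3 = 49.14/4.592 = 10.70 ms.
Total proper time: 0.6850 + τ_2 + 10.70 = 17.33, so τ_2 = 17.33 − 11.39 = 5.944 ms.
γ_2 = 20.04/5.944 = 3.372; β = √(1 − 1/γ²) = √0.9120.

β = 0.955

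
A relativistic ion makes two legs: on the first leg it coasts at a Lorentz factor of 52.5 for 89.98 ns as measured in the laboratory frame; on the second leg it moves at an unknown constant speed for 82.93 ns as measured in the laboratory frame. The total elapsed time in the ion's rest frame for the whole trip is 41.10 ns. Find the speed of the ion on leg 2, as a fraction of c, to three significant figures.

Leg 1: γ = 52.5; τ_1 = 89.98/52.50 = 1.714 ns.
Leg 2: speed unknown; τ_2 = 82.93/γ_2.
Total proper time: 1.714 + τ_2 = 41.10, so τ_2 = 41.10 − 1.714 = 39.39 ns.
γ_2 = 82.93/39.39 = 2.106; β = √(1 − 1/γ²) = √0.7744.

β = 0.880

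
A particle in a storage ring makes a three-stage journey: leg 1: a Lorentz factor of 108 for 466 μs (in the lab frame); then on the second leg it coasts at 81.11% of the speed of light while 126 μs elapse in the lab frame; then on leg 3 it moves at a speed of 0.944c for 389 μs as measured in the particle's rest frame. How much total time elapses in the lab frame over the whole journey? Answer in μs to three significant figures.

Δt = 1770 μs

Leg 1: 466 μs is already measured in the lab frame.
Leg 2: 126 μs is already measured in the lab frame.
Leg 3: γ = 1/√(1 − 0.944²) = 1/√0.1089 = 3.031; Δt_3 = 3.031 × 389 = 1179 μs.
Total: 466.0 + 126.0 + 1179 μs.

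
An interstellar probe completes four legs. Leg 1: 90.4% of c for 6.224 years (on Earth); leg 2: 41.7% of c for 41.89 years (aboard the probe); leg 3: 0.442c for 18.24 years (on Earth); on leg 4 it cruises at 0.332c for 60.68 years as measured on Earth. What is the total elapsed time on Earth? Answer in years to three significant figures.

Leg 1: 6.224 years is already measured on Earth.
Leg 2: β = 0.417; γ = 1/√(1 − 0.417²) = 1/√0.8261 = 1.100; Δt_2 = 1.100 × 41.89 = 46.09 years.
Leg 3: 18.24 years is already measured on Earth.
Leg 4: 60.68 years is already measured on Earth.
Total: 6.224 + 46.09 + 18.24 + 60.68 years.

Δt = 131 years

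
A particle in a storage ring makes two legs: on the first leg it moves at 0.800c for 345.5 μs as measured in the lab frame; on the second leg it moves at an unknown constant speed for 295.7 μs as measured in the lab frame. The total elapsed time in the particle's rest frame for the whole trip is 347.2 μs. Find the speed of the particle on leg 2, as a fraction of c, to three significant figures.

Leg 1: γ = 1/√(1 − 0.800²) = 5/3 ≈ 1.667; τ_1 = 345.5/1.667 = 207.3 μs.
Leg 2: speed unknown; τ_2 = 295.7/γ_2.
Total proper time: 207.3 + τ_2 = 347.2, so τ_2 = 347.2 − 207.3 = 139.9 μs.
γ_2 = 295.7/139.9 = 2.114; β = √(1 − 1/γ²) = √0.7762.

β = 0.881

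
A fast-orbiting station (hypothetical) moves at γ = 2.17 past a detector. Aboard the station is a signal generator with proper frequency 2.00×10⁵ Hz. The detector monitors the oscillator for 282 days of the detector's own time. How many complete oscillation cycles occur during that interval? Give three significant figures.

N = 2.25×10¹²

γ = 2.17
During 282 days of lab time, the oscillator's proper time advances by τ = Δt/γ = 282/2.170 = 130.0 days = 1.123×10⁷ s.
N = f × τ = 2.00×10⁵ × 1.123×10⁷ = 2.246×10¹².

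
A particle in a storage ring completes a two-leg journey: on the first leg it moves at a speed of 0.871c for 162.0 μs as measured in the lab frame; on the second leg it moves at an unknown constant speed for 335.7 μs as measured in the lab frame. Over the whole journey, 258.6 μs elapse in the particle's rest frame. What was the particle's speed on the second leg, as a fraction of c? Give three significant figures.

β = 0.846

Leg 1: γ = 1/√(1 − 0.871²) = 1/√0.2414 = 2.035; τ_1 = 162.0/2.035 = 79.59 μs.
Leg 2: speed unknown; τ_2 = 335.7/γ_2.
Total proper time: 79.59 + τ_2 = 258.6, so τ_2 = 258.6 − 79.59 = 179.0 μs.
γ_2 = 335.7/179.0 = 1.875; β = √(1 − 1/γ²) = √0.7156.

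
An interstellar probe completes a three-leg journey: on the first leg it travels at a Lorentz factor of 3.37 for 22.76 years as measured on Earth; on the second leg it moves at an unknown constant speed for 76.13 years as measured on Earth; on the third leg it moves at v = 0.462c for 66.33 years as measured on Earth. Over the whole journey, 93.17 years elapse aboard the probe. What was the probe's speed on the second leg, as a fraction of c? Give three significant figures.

β = 0.932

Leg 1: γ = 3.37; τ_1 = 22.76/3.370 = 6.754 years.
Leg 2: speed unknown; τ_2 = 76.13/γ_2.
Leg 3: γ = 1/√(1 − 0.462²) = 1/√0.7866 = 1.128; τ_3 = 66.33/1.128 = 58.83 years.
Total proper time: 6.754 + τ_2 + 58.83 = 93.17, so τ_2 = 93.17 − 65.58 = 27.59 years.
γ_2 = 76.13/27.59 = 2.759; β = √(1 − 1/γ²) = √0.8687.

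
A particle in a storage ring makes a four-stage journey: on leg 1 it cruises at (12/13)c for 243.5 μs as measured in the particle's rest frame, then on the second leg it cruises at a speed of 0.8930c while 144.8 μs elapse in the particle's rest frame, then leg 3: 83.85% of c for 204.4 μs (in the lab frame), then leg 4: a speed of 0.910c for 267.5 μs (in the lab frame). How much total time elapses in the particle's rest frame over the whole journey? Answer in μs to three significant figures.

τ = 611 μs

Leg 1: 243.5 μs is already measured in the particle's rest frame.
Leg 2: 144.8 μs is already measured in the particle's rest frame.
Leg 3: β = 0.8385; γ = 1/√(1 − 0.8385²) = 1/√0.2969 = 1.835; τ_3 = 204.4/1.835 = 111.4 μs.
Leg 4: γ = 1/√(1 − 0.910²) = 1/√0.1719 = 2.412; τ_4 = 267.5/2.412 = 110.9 μs.
Total: 243.5 + 144.8 + 111.4 + 110.9 μs.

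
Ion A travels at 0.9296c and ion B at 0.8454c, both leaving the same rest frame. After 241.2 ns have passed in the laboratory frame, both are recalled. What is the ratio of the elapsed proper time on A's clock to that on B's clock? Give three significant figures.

τ_A/τ_B = 0.690

A: γ = 1/√(1 − 0.9296²) = 1/√0.1358 = 2.713. B: γ = 1/√(1 − 0.8454²) = 1/√0.2853 = 1.872.
τ_A/τ_B = γ_B/γ_A = 1.872/2.713 = 0.6900, so τ_A/τ_B = 0.6900.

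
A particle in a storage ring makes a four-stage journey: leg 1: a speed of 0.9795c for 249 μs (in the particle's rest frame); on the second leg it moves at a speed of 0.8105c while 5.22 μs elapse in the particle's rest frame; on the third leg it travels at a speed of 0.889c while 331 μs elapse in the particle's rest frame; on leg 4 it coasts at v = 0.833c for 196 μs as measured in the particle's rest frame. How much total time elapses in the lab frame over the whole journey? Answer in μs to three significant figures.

Leg 1: γ = 1/√(1 − 0.9795²) = 1/√0.04058 = 4.964; Δt_1 = 4.964 × 249 = 1236 μs.
Leg 2: γ = 1/√(1 − 0.8105²) = 1/√0.3431 = 1.707; Δt_2 = 1.707 × 5.22 = 8.912 μs.
Leg 3: γ = 1/√(1 − 0.889²) = 1/√0.2097 = 2.184; Δt_3 = 2.184 × 331 = 722.9 μs.
Leg 4: γ = 1/√(1 − 0.833²) = 1/√0.3061 = 1.807; Δt_4 = 1.807 × 196 = 354.3 μs.
Total: 1236 + 8.912 + 722.9 + 354.3 μs.

Δt = 2320 μs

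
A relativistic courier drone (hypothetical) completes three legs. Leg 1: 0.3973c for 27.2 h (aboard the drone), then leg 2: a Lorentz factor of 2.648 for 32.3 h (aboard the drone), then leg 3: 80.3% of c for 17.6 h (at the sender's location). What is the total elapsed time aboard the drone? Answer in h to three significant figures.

τ = 70.0 h

Leg 1: 27.2 h is already measured aboard the drone.
Leg 2: 32.3 h is already measured aboard the drone.
Leg 3: β = 0.803; γ = 1/√(1 − 0.803²) = 1/√0.3552 = 1.678; τ_3 = 17.6/1.678 = 10.49 h.
Total: 27.20 + 32.30 + 10.49 h.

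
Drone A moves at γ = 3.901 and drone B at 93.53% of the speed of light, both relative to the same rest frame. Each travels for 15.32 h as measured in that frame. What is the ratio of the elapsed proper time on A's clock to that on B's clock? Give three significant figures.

A: γ = 3.901. B: β = 0.9353; γ = 1/√(1 − 0.9353²) = 1/√0.1252 = 2.826.
τ_A/τ_B = γ_B/γ_A = 2.826/3.901 = 0.7244, so τ_A/τ_B = 0.7244.

τ_A/τ_B = 0.724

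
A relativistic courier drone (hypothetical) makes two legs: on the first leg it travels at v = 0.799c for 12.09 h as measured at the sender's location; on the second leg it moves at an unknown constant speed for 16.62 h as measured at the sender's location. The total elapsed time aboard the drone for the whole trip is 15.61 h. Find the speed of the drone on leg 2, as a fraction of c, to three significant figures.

Leg 1: γ = 1/√(1 − 0.799²) = 1/√0.3616 = 1.663; τ_1 = 12.09/1.663 = 7.270 h.
Leg 2: speed unknown; τ_2 = 16.62/γ_2.
Total proper time: 7.270 + τ_2 = 15.61, so τ_2 = 15.61 − 7.270 = 8.340 h.
γ_2 = 16.62/8.340 = 1.993; β = √(1 − 1/γ²) = √0.7482.

β = 0.865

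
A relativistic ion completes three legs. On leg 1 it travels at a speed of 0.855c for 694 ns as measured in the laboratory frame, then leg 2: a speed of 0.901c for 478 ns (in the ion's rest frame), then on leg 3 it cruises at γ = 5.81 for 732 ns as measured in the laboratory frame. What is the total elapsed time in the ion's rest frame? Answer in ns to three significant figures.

Leg 1: γ = 1/√(1 − 0.855²) = 1/√0.2690 = 1.928; τ_1 = 694/1.928 = 359.9 ns.
Leg 2: 478 ns is already measured in the ion's rest frame.
Leg 3: γ = 5.81; τ_3 = 732/5.810 = 126.0 ns.
Total: 359.9 + 478.0 + 126.0 ns.

τ = 964 ns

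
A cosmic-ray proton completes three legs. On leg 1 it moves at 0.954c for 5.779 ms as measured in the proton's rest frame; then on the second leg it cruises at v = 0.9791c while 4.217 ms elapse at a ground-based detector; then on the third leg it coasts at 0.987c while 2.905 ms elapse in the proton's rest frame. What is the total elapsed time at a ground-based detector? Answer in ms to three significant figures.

Leg 1: γ = 1/√(1 − 0.954²) = 1/√0.08988 = 3.335; Δt_1 = 3.335 × 5.779 = 19.28 ms.
Leg 2: 4.217 ms is already measured at a ground-based detector.
Leg 3: γ = 1/√(1 − 0.987²) = 1/√0.02583 = 6.222; Δt_3 = 6.222 × 2.905 = 18.07 ms.
Total: 19.28 + 4.217 + 18.07 ms.

Δt = 41.6 ms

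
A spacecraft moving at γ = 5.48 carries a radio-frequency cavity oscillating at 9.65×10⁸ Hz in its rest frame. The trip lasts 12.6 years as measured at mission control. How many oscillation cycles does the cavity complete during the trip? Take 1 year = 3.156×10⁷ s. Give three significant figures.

γ = 5.48
The oscillator's own cycle count is N = f × τ where τ is the proper time aboard the spacecraft. τ = Δt/γ = 12.6/5.480 = 2.299 years = 7.256×10⁷ s.
N = 9.65×10⁸ × 7.256×10⁷ = 7.003×10¹⁶.

N = 7.00×10¹⁶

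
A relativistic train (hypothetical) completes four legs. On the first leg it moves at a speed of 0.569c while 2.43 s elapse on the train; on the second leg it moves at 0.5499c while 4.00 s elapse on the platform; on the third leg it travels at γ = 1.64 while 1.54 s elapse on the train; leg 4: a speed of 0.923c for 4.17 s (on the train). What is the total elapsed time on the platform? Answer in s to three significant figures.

Leg 1: γ = 1/√(1 − 0.569²) = 1/√0.6762 = 1.216; Δt_1 = 1.216 × 2.43 = 2.955 s.
Leg 2: 4.00 s is already measured on the platform.
Leg 3: γ = 1.64; Δt_3 = 1.640 × 1.54 = 2.526 s.
Leg 4: γ = 1/√(1 − 0.923²) = 1/√0.1481 = 2.599; Δt_4 = 2.599 × 4.17 = 10.84 s.
Total: 2.955 + 4.000 + 2.526 + 10.84 s.

Δt = 20.3 s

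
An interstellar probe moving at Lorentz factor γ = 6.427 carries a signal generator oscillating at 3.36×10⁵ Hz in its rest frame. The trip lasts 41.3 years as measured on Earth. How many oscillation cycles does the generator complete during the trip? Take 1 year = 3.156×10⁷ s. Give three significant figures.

N = 6.81×10¹³

γ = 6.427
The oscillator's own cycle count is N = f × τ where τ is the proper time aboard the probe. τ = Δt/γ = 41.3/6.427 = 6.426 years = 2.028×10⁸ s.
N = 3.36×10⁵ × 2.028×10⁸ = 6.814×10¹³.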